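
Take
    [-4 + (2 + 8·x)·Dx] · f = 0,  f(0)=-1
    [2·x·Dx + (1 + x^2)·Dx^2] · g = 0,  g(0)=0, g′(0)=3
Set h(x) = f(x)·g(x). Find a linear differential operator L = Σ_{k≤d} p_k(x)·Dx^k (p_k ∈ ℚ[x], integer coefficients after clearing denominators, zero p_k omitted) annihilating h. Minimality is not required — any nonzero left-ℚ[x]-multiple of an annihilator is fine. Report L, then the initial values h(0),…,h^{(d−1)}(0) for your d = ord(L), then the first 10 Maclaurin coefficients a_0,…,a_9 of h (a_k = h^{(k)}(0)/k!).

L = (12 - 4·x - 4·x^2) + (-4 - 14·x + 12·x^2 + 16·x^3)·Dx + (1 + 8·x + 17·x^2 + 8·x^3 + 16·x^4)·Dx^2  (order 2).
h: a_k = 0, -3, -6, 7, -10, 137/5, -406/5, 8527/35, -26794/35, 52391/21, …
ICs: h(0) = 0, h′(0) = -3.

f: a_k = -1, -2, 2, -4, 10, -28, 84, -264, 858, -2860, …
g: a_k = 0, 3, 0, -1, 0, 3/5, 0, -3/7, 0, 1/3, …
f·g: L₀ = L_f ⊗_s L_g, ord ≤ 1·2.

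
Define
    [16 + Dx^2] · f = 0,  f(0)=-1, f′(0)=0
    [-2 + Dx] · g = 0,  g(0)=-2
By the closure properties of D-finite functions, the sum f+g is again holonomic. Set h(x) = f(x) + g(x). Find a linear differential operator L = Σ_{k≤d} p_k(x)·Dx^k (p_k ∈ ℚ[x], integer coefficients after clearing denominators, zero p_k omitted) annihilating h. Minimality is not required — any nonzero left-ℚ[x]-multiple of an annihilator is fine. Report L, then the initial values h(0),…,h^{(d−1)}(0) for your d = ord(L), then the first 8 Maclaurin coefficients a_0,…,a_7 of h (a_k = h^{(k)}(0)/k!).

f: a_k = -1, 0, 8, 0, -32/3, 0, 256/45, 0, …
g: a_k = -2, -4, -4, -8/3, -4/3, -8/15, -8/45, -16/315, …
Weyl lclm of L_f,L_g ⇒ L₀ (ord ≤ 3).
L = -32 + 16·Dx - 2·Dx^2 + Dx^3  (order 3).
h: a_k = -3, -4, 4, -8/3, -12, -8/15, 248/45, -16/315, …
ICs: h(0) = -3, h′(0) = -4, h′′(0) = 8.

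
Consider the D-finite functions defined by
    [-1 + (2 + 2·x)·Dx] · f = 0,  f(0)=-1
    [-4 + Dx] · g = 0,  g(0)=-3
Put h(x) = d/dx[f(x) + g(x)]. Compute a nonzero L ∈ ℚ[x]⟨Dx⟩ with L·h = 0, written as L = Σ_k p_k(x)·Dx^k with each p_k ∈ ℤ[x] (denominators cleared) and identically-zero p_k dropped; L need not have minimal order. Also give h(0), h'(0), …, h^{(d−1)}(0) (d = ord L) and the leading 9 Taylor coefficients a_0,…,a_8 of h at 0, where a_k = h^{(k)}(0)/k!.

f: a_k = -1, -1/2, 1/8, -1/16, 5/128, -7/256, 21/1024, -33/2048, 429/32768, …
g: a_k = -3, -12, -24, -32, -32, -128/5, -256/15, -1024/105, -512/105, …
h₀=f+g: left-lcm gives L₀, ord ≤ 2.
Derive L from L₀ (diff closure).
L = (-44 - 32·x) + (-61 - 128·x - 64·x^2)·Dx + (18 + 34·x + 16·x^2)·Dx^2  (order 2).
h: a_k = -25/2, -191/4, -1539/16, -4091/32, -32803/256, -261829/2560, -2100617/30720, -16732171/430080, -134893403/6881280, …
ICs: h(0) = -25/2, h′(0) = -191/4.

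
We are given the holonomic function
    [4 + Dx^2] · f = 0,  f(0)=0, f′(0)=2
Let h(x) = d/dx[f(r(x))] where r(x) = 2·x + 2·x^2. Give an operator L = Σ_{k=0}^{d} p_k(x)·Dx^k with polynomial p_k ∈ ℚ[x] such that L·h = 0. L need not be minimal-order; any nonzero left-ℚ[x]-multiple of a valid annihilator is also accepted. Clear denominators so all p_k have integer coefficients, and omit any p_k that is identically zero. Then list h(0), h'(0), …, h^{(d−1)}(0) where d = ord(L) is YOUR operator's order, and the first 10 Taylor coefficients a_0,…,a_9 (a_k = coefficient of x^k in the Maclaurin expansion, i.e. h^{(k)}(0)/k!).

L = (28 + 128·x + 384·x^2 + 512·x^3 + 256·x^4) + (-6 - 12·x)·Dx + (1 + 4·x + 4·x^2)·Dx^2  (order 2).
h: a_k = 4, 8, -32, -128, -352/3, 192, 25856/45, 22528/45, -70528/315, -6912/7, …
ICs: h(0) = 4, h′(0) = 8.

f: a_k = 0, 2, 0, -4/3, 0, 4/15, 0, -8/315, 0, 4/2835, …
f∘r: x↦r, Dx↦Dx/r' in L_f ⇒ L₀.
h=h₀': d/dx-closure on L₀ ⇒ L.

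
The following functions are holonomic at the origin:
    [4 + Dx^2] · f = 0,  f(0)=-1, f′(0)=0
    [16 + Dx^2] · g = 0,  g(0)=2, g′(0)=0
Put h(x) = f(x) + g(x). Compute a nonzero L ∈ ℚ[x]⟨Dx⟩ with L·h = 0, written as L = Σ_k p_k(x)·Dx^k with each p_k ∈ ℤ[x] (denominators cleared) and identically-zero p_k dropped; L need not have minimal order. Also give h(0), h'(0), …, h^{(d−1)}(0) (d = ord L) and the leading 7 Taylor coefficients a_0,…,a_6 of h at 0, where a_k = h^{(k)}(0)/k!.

f: a_k = -1, 0, 2, 0, -2/3, 0, 4/45, …
g: a_k = 2, 0, -16, 0, 64/3, 0, -512/45, …
f+g: L₀ = lclm(L_f,L_g), ord ≤ 2+2.
L = 64 + 20·Dx^2 + Dx^4  (order 4).
h: a_k = 1, 0, -14, 0, 62/3, 0, -508/45, …
ICs: h(0) = 1, h′(0) = 0, h′′(0) = -28, h′′′(0) = 0.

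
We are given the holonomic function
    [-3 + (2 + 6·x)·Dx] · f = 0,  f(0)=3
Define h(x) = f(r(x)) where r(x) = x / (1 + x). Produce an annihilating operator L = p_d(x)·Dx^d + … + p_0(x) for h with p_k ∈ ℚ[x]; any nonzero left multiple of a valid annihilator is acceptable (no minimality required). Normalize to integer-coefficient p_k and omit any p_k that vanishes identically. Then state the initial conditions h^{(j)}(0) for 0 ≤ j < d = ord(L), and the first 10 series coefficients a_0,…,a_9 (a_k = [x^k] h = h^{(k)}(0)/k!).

L = -3 + (2 + 10·x + 8·x^2)·Dx  (order 1).
h: a_k = 3, 9/2, -63/8, 261/16, -5031/128, 27207/256, -318915/1024, 1975005/2048, -101709495/32768, 673558515/65536, …
ICs: h(0) = 3.

f: a_k = 3, 9/2, -27/8, 81/16, -1215/128, 5103/256, -45927/1024, 216513/2048, -8444007/32768, 42220035/65536, …
h₀=f(r): pull back L_f along r ⇒ L₀.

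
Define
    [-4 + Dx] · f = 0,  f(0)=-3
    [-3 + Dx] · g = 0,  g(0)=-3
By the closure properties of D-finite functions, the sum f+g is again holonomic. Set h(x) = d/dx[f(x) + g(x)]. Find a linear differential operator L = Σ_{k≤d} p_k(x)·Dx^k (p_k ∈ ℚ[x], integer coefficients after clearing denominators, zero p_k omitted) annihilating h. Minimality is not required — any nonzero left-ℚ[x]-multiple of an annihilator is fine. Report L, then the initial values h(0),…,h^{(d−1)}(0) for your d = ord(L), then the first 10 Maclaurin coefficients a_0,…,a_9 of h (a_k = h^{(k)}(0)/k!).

L = 12 - 7·Dx + Dx^2  (order 2).
h: a_k = -21, -75, -273/2, -337/2, -1267/8, -965/8, -18571/240, -72097/1680, -40261/1920, -221525/24192, …
ICs: h(0) = -21, h′(0) = -75.

f: a_k = -3, -12, -24, -32, -32, -128/5, -256/15, -1024/105, -512/105, -2048/945, …
g: a_k = -3, -9, -27/2, -27/2, -81/8, -243/40, -243/80, -729/560, -2187/4480, -729/4480, …
f+g: L₀ = lclm(L_f,L_g), ord ≤ 1+1.
Derive L from L₀ (diff closure).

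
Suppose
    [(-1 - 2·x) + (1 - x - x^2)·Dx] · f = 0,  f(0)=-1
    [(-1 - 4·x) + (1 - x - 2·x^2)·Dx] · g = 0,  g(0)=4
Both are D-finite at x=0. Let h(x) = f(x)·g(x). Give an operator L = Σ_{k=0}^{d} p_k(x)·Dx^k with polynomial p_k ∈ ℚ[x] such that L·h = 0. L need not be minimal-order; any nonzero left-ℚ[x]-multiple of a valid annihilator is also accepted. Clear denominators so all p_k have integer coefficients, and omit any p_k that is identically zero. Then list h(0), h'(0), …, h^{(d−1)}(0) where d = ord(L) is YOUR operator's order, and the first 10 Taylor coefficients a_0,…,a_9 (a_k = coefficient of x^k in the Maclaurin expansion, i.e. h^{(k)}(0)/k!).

f: a_k = -1, -1, -2, -3, -5, -8, -13, -21, -34, -55, …
g: a_k = 4, 4, 12, 20, 44, 84, 172, 340, 684, 1364, …
L₀ := L_f ⊗_s L_g (sym. prod.), ord ≤ 1.
L = (-2 - 4·x + 9·x^2 + 8·x^3) + (1 - 2·x - 2·x^2 + 3·x^3 + 2·x^4)·Dx  (order 1).
h: a_k = -4, -8, -24, -52, -120, -256, -548, -1144, -2376, -4884, …
ICs: h(0) = -4.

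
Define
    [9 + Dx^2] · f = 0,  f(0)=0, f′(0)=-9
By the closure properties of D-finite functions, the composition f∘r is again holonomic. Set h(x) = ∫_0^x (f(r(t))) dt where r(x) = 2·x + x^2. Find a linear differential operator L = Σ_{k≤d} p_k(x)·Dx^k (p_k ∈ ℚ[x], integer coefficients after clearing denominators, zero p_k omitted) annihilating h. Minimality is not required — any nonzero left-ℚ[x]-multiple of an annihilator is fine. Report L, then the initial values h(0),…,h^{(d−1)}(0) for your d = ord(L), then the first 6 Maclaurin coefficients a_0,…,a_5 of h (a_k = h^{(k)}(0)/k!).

f: a_k = 0, -9, 0, 27/2, 0, -243/40, …
L₀ from L_f via x↦r, Dx↦r'^{-1}Dx.
∫: right-multiply L₀ by Dx.
L = (36 + 108·x + 108·x^2 + 36·x^3)·Dx - Dx^2 + (1 + x)·Dx^3  (order 3).
h: a_k = 0, 0, -9, -3, 27, 162/5, …
ICs: h(0) = 0, h′(0) = 0, h′′(0) = -18.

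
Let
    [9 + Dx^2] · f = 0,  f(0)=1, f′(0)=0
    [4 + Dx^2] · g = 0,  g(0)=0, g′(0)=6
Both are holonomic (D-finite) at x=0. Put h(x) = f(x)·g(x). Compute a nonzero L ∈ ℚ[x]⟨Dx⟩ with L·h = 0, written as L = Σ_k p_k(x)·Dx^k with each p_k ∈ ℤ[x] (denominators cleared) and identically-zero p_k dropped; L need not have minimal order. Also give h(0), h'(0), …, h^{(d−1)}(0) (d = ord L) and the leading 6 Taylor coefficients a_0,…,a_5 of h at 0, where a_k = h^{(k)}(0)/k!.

f: a_k = 1, 0, -9/2, 0, 27/8, 0, …
g: a_k = 0, 6, 0, -4, 0, 4/5, …
h₀=f·g: eliminate ⇒ L₀, order ≤ 2·2.
L = 25 + 26·Dx^2 + Dx^4  (order 4).
h: a_k = 0, 6, 0, -31, 0, 781/20, …
ICs: h(0) = 0, h′(0) = 6, h′′(0) = 0, h′′′(0) = -186.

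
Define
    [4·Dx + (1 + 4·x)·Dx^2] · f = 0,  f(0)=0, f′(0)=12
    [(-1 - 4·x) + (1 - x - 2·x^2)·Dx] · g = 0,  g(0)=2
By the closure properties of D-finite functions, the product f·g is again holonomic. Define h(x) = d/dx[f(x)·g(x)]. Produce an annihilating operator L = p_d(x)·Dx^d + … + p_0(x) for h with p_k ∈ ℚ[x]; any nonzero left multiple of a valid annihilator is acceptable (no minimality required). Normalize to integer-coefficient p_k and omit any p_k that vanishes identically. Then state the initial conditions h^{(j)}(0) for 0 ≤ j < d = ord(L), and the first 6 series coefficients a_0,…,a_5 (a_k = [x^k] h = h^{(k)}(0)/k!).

f: a_k = 0, 12, -24, 64, -192, 3072/5, …
g: a_k = 2, 2, 6, 10, 22, 42, …
Sym-product of L_f,L_g gives L₀ (≤ ord 2).
Derive L from L₀ (diff closure).
L = (36 + 144·x + 288·x^2) + (-1 + 24·x + 168·x^2 + 224·x^3)·Dx + (-1 - 7·x - 6·x^2 + 32·x^3 + 32·x^4)·Dx^2  (order 2).
h: a_k = 24, -48, 456, -1120, 6264, -102096/5, …
ICs: h(0) = 24, h′(0) = -48.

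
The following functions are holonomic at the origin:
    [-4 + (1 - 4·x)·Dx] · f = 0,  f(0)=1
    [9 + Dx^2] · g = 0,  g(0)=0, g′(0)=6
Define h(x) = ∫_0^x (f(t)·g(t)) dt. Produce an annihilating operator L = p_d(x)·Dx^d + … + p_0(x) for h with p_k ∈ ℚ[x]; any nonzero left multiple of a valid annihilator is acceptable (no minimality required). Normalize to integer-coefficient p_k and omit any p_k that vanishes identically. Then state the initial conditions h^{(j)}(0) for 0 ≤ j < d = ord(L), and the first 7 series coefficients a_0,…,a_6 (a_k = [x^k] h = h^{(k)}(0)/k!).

L = (-9 + 36·x)·Dx + 8·Dx^2 + (-1 + 4·x)·Dx^3  (order 3).
h: a_k = 0, 0, 3, 8, 87/4, 348/5, 9307/40, …
ICs: h(0) = 0, h′(0) = 0, h′′(0) = 6.

f: a_k = 1, 4, 16, 64, 256, 1024, 4096, …
g: a_k = 0, 6, 0, -9, 0, 81/20, 0, …
L₀ := L_f ⊗_s L_g (sym. prod.), ord ≤ 2.
h=∫h₀ ⇒ L = L₀·Dx.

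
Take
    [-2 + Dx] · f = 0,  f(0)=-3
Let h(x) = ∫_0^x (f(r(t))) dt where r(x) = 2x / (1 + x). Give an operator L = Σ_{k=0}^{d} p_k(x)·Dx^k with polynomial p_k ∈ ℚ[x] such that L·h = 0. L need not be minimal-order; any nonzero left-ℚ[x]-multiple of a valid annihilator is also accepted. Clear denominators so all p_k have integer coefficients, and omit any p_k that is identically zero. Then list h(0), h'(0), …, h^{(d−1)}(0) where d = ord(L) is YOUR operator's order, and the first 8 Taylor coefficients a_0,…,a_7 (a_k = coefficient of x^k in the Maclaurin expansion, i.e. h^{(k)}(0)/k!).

f: a_k = -3, -6, -6, -4, -2, -4/5, -4/15, -8/105, …
L₀ from L_f via x↦r, Dx↦r'^{-1}Dx.
h=∫₀ˣh₀: take L = L₀·Dx.
L = -4·Dx + (1 + 2·x + x^2)·Dx^2  (order 2).
h: a_k = 0, -3, -6, -4, 1, 4/5, -14/15, 44/105, …
ICs: h(0) = 0, h′(0) = -3.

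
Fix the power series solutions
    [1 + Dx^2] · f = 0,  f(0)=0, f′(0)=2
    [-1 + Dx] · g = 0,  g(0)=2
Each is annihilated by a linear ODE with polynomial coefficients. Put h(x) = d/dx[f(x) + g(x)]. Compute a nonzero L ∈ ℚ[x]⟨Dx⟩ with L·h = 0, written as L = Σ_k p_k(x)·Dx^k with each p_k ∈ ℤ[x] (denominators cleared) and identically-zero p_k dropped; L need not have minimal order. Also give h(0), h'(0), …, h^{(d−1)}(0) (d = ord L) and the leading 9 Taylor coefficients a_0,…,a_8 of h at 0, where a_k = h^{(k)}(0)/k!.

f: a_k = 0, 2, 0, -1/3, 0, 1/60, 0, -1/2520, 0, …
g: a_k = 2, 2, 1, 1/3, 1/12, 1/60, 1/360, 1/2520, 1/20160, …
Sum ⇒ L₀ = lclm(L_f,L_g) in ℚ(x)⟨Dx⟩.
Differentiate: ansatz ord ≤ ord L₀ ⇒ L.
L = 1 - Dx + Dx^2 - Dx^3  (order 3).
h: a_k = 4, 2, 0, 1/3, 1/6, 1/60, 0, 1/2520, 1/10080, …
ICs: h(0) = 4, h′(0) = 2, h′′(0) = 0.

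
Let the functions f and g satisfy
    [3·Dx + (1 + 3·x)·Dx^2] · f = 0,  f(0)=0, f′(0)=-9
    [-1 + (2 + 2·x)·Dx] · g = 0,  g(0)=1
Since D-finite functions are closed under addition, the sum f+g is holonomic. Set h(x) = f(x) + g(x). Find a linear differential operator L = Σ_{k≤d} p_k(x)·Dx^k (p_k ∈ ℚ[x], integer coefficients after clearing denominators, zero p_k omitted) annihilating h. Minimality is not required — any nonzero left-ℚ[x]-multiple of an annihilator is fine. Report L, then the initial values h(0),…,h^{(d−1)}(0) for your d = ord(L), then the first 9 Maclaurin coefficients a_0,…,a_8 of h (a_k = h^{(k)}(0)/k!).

f: a_k = 0, -9, 27/2, -27, 243/4, -729/5, 729/2, -6561/7, 19683/8, …
g: a_k = 1, 1/2, -1/8, 1/16, -5/128, 7/256, -21/1024, 33/2048, -429/32768, …
L₀ := lclm(L_f,L_g); ord L₀ ≤ 2+1.
L = (27 + 9·x)·Dx + (69 + 126·x + 45·x^2)·Dx^2 + (10 + 46·x + 54·x^2 + 18·x^3)·Dx^3  (order 3).
h: a_k = 1, -17/2, 107/8, -431/16, 7771/128, -186589/1280, 373227/1024, -13436697/14336, 80621139/32768, …
ICs: h(0) = 1, h′(0) = -17/2, h′′(0) = 107/4.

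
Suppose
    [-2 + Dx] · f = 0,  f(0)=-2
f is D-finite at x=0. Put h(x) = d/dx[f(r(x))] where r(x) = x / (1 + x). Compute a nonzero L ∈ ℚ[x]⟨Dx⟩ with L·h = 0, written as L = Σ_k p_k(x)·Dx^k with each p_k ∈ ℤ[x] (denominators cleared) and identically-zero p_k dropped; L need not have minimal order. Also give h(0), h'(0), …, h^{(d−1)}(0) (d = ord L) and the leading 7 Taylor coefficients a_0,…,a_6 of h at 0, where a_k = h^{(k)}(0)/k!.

L = -2·x + (-1 - 2·x - x^2)·Dx  (order 1).
h: a_k = -4, 0, 4, -16/3, 4, -16/15, -20/9, …
ICs: h(0) = -4.

f: a_k = -2, -4, -4, -8/3, -4/3, -8/15, -8/45, …
f∘r: x↦r, Dx↦Dx/r' in L_f ⇒ L₀.
Derive L from L₀ (diff closure).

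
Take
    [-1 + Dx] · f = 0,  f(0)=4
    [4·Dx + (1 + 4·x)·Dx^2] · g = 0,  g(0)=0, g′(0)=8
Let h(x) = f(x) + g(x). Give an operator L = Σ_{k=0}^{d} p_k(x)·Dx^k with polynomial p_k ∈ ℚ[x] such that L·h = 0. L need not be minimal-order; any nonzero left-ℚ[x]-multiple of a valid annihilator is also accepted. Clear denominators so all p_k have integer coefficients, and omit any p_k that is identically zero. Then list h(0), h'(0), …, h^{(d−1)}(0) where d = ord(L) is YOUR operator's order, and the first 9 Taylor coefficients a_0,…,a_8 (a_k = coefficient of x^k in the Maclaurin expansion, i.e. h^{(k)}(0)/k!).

L = (-36 - 16·x)·Dx + (31 - 8·x - 16·x^2)·Dx^2 + (5 + 24·x + 16·x^2)·Dx^3  (order 3).
h: a_k = 4, 12, -14, 130/3, -767/6, 12289/30, -245759/180, 5898241/1260, -165150719/10080, …
ICs: h(0) = 4, h′(0) = 12, h′′(0) = -28.

f: a_k = 4, 4, 2, 2/3, 1/6, 1/30, 1/180, 1/1260, 1/10080, …
g: a_k = 0, 8, -16, 128/3, -128, 2048/5, -4096/3, 32768/7, -16384, …
L₀ := lclm(L_f,L_g); ord L₀ ≤ 1+2.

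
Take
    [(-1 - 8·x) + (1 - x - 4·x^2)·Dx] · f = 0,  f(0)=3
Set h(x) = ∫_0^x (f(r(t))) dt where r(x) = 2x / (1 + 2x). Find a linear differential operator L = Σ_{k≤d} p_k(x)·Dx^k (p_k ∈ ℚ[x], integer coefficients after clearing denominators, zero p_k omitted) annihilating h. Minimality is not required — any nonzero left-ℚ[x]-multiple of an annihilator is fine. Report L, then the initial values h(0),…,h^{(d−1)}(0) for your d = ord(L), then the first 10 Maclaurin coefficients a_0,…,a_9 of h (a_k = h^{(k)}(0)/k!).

f: a_k = 3, 3, 15, 27, 87, 195, 543, 1323, 3495, 8787, …
Change of var in L_f (x↦r) gives L₀.
h=∫h₀ ⇒ L = L₀·Dx.
L = (2 + 36·x)·Dx + (-1 - 4·x + 12·x^2 + 32·x^3)·Dx^2  (order 2).
h: a_k = 0, 3, 3, 16, 0, 768/5, -256, 15360/7, -6912, 118784/3, …
ICs: h(0) = 0, h′(0) = 3.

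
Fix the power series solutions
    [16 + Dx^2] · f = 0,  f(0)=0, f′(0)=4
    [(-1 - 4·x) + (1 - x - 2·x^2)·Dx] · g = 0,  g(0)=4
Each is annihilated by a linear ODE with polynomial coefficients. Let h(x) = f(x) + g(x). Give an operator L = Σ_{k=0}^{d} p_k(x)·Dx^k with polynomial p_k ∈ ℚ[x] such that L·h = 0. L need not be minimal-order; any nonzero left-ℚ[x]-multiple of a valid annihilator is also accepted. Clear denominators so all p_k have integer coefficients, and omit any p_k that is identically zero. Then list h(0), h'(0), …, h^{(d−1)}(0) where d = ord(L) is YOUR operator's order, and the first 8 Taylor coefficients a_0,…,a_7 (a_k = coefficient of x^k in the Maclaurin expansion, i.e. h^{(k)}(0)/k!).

f: a_k = 0, 4, 0, -32/3, 0, 128/15, 0, -1024/315, …
g: a_k = 4, 4, 12, 20, 44, 84, 172, 340, …
Sum ⇒ L₀ = lclm(L_f,L_g) in ℚ(x)⟨Dx⟩.
L = (-368 - 1408·x + 256·x^2 - 512·x^3 - 2560·x^4 - 2048·x^5) + (176 - 336·x - 384·x^2 + 1024·x^3 + 384·x^4 - 1536·x^5 - 1024·x^6)·Dx + (-23 - 88·x + 16·x^2 - 32·x^3 - 160·x^4 - 128·x^5)·Dx^2 + (11 - 21·x - 24·x^2 + 64·x^3 + 24·x^4 - 96·x^5 - 64·x^6)·Dx^3  (order 3).
h: a_k = 4, 8, 12, 28/3, 44, 1388/15, 172, 106076/315, …
ICs: h(0) = 4, h′(0) = 8, h′′(0) = 24.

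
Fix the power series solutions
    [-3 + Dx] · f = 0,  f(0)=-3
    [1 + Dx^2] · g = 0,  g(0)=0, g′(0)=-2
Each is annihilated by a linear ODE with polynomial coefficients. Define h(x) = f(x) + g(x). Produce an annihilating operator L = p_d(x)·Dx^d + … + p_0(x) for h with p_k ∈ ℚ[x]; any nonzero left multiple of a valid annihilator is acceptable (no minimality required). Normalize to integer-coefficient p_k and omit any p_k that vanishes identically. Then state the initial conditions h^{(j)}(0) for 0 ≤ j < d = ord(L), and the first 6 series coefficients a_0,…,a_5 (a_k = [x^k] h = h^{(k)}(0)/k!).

f: a_k = -3, -9, -27/2, -27/2, -81/8, -243/40, …
g: a_k = 0, -2, 0, 1/3, 0, -1/60, …
L₀ := lclm(L_f,L_g); ord L₀ ≤ 1+2.
L = -3 + Dx - 3·Dx^2 + Dx^3  (order 3).
h: a_k = -3, -11, -27/2, -79/6, -81/8, -731/120, …
ICs: h(0) = -3, h′(0) = -11, h′′(0) = -27.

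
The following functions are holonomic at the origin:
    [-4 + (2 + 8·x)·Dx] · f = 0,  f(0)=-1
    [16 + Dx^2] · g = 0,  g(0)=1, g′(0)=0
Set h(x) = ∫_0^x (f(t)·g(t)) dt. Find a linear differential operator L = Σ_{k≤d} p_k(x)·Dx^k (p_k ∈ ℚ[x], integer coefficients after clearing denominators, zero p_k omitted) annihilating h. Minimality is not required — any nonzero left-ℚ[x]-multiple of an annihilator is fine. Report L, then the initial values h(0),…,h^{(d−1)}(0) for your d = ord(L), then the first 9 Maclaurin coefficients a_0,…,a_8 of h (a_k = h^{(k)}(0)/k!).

f: a_k = -1, -2, 2, -4, 10, -28, 84, -264, 858, …
g: a_k = 1, 0, -8, 0, 32/3, 0, -256/45, 0, 512/315, …
h₀=f·g: eliminate ⇒ L₀, order ≤ 1·2.
∫: right-multiply L₀ by Dx.
L = (28 + 128·x + 256·x^2)·Dx + (-4 - 16·x)·Dx^2 + (1 + 8·x + 16·x^2)·Dx^3  (order 3).
h: a_k = 0, -1, -1, 10/3, 3, -10/3, -26/9, 1396/315, -401/45, …
ICs: h(0) = 0, h′(0) = -1, h′′(0) = -2.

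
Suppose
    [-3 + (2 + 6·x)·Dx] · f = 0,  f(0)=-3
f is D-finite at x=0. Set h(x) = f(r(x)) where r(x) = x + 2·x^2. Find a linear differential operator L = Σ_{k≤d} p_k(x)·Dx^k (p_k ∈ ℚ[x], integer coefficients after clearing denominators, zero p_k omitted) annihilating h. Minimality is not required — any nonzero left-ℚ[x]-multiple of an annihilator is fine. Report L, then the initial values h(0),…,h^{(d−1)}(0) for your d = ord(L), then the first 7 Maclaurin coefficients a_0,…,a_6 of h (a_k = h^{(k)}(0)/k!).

f: a_k = -3, -9/2, 27/8, -81/16, 1215/128, -5103/256, 45927/1024, …
h₀=f(r): pull back L_f along r ⇒ L₀.
L = (-3 - 12·x) + (2 + 6·x + 12·x^2)·Dx  (order 1).
h: a_k = -3, -9/2, -45/8, 135/16, -945/128, -1215/256, 33615/1024, …
ICs: h(0) = -3.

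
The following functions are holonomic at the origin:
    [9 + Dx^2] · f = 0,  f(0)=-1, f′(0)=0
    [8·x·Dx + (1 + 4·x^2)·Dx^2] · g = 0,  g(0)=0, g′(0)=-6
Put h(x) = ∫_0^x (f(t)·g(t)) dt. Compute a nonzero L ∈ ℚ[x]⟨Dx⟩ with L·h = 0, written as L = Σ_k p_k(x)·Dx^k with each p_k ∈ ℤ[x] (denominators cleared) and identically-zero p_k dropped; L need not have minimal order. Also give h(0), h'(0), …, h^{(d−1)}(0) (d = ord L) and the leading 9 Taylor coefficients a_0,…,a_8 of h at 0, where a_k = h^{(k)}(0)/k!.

L = (2925 + 31536·x^2 + 95904·x^4 + 186624·x^6 + 186624·x^8)·Dx + (2448·x + 20160·x^3 + 62208·x^5 + 82944·x^7)·Dx^2 + (442 + 5088·x^2 + 19008·x^4 + 41472·x^6 + 41472·x^8)·Dx^3 + (272·x + 2240·x^3 + 6912·x^5 + 9216·x^7)·Dx^4 + (13 + 176·x^2 + 928·x^4 + 2304·x^6 + 2304·x^8)·Dx^5  (order 5).
h: a_k = 0, 0, 3, 0, -35/4, 0, 503/40, 0, -48813/2240, …
ICs: h(0) = 0, h′(0) = 0, h′′(0) = 6, h′′′(0) = 0, h′′′′(0) = -210.

f: a_k = -1, 0, 9/2, 0, -27/8, 0, 81/80, 0, -729/4480, …
g: a_k = 0, -6, 0, 8, 0, -96/5, 0, 384/7, 0, …
L₀ := L_f ⊗_s L_g (sym. prod.), ord ≤ 4.
h=∫₀ˣh₀: take L = L₀·Dx.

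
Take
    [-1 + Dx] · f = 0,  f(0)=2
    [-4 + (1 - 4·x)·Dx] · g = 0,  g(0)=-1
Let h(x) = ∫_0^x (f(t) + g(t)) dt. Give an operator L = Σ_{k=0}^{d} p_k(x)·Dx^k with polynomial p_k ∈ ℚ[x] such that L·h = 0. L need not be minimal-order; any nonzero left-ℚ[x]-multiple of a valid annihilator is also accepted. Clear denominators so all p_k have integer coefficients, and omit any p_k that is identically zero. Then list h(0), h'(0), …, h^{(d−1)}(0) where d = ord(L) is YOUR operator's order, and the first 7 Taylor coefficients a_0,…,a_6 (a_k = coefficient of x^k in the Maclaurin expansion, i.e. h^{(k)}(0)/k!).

L = (28 + 16·x)·Dx + (-31 - 8·x + 16·x^2)·Dx^2 + (3 - 8·x - 16·x^2)·Dx^3  (order 3).
h: a_k = 0, 1, -1, -5, -191/12, -3071/60, -61439/360, …
ICs: h(0) = 0, h′(0) = 1, h′′(0) = -2.

f: a_k = 2, 2, 1, 1/3, 1/12, 1/60, 1/360, …
g: a_k = -1, -4, -16, -64, -256, -1024, -4096, …
Sum ⇒ L₀ = lclm(L_f,L_g) in ℚ(x)⟨Dx⟩.
∫: right-multiply L₀ by Dx.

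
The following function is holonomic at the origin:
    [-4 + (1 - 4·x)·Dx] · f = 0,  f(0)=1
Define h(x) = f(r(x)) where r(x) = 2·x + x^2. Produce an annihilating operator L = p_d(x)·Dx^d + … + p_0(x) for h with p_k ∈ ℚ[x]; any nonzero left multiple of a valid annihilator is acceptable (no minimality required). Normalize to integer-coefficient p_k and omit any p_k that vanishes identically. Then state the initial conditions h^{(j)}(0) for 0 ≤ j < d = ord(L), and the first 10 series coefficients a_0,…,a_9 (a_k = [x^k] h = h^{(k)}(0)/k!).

L = (8 + 8·x) + (-1 + 8·x + 4·x^2)·Dx  (order 1).
h: a_k = 1, 8, 68, 576, 4880, 41344, 350272, 2967552, 25141504, 213002240, …
ICs: h(0) = 1.

f: a_k = 1, 4, 16, 64, 256, 1024, 4096, 16384, 65536, 262144, …
Substitute x→r, Dx→(1/r')Dx; clear ⇒ L₀.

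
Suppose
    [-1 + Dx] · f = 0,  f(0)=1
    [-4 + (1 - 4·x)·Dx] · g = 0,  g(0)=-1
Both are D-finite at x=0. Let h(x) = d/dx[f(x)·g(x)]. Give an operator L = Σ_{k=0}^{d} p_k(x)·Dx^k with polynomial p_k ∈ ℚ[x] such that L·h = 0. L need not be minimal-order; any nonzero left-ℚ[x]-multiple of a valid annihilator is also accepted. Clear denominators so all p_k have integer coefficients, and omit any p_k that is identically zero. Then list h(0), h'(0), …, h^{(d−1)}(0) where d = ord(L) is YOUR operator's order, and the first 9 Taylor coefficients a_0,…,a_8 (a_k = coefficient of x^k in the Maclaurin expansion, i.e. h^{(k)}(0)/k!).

L = (41 - 40·x + 16·x^2) + (-5 + 24·x - 16·x^2)·Dx  (order 1).
h: a_k = -5, -41, -493/2, -7889/6, -157781/24, -757349/24, -106028861/720, -3392923553/5040, -122145247909/40320, …
ICs: h(0) = -5.

f: a_k = 1, 1, 1/2, 1/6, 1/24, 1/120, 1/720, 1/5040, 1/40320, …
g: a_k = -1, -4, -16, -64, -256, -1024, -4096, -16384, -65536, …
Product ⇒ symmetric product L₀, ord ≤ 1.
h=h₀': d/dx-closure on L₀ ⇒ L.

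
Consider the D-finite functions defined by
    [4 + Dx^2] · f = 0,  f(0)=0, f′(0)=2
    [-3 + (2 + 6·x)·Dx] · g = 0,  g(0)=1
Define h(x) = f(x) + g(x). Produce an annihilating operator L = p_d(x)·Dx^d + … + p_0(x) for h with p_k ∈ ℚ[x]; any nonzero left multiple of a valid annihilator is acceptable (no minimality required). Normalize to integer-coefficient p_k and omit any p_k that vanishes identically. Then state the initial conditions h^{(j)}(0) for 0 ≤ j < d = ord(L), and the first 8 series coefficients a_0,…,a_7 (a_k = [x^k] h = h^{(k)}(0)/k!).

f: a_k = 0, 2, 0, -4/3, 0, 4/15, 0, -8/315, …
g: a_k = 1, 3/2, -9/8, 27/16, -405/128, 1701/256, -15309/1024, 72171/2048, …
L₀ := lclm(L_f,L_g); ord L₀ ≤ 2+1.
L = (-516 - 1152·x - 1728·x^2) + (56 + 936·x + 3456·x^2 + 3456·x^3)·Dx + (-129 - 288·x - 432·x^2)·Dx^2 + (14 + 234·x + 864·x^2 + 864·x^3)·Dx^3  (order 3).
h: a_k = 1, 7/2, -9/8, 17/48, -405/128, 26539/3840, -15309/1024, 22717481/645120, …
ICs: h(0) = 1, h′(0) = 7/2, h′′(0) = -9/4.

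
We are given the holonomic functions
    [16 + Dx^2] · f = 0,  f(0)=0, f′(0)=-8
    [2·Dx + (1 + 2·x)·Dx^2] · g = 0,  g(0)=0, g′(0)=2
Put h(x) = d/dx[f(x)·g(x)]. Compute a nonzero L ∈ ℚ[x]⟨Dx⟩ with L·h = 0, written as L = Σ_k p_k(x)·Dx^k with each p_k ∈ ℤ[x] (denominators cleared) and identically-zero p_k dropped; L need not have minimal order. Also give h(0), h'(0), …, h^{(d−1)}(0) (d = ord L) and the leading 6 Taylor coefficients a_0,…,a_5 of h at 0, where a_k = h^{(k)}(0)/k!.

L = (-896 + 28672·x + 282624·x^2 + 1032192·x^3 + 1826816·x^4 + 1572864·x^5 + 524288·x^6) + (576 + 12416·x + 66560·x^2 + 153600·x^3 + 163840·x^4 + 65536·x^5)·Dx + (280 + 6592·x + 44480·x^2 + 141312·x^3 + 234496·x^4 + 196608·x^5 + 65536·x^6)·Dx^2 + (36 + 776·x + 4160·x^2 + 9600·x^3 + 10240·x^4 + 4096·x^5)·Dx^3 + (21 + 300·x + 1676·x^2 + 4800·x^3 + 7520·x^4 + 6144·x^5 + 2048·x^6)·Dx^4  (order 4).
h: a_k = 0, -32, 48, 256/3, -160/3, -512/3, …
ICs: h(0) = 0, h′(0) = -32, h′′(0) = 96, h′′′(0) = 512.

f: a_k = 0, -8, 0, 64/3, 0, -256/15, …
g: a_k = 0, 2, -2, 8/3, -4, 32/5, …
f·g: L₀ = L_f ⊗_s L_g, ord ≤ 2·2.
Differentiate: ansatz ord ≤ ord L₀ ⇒ L.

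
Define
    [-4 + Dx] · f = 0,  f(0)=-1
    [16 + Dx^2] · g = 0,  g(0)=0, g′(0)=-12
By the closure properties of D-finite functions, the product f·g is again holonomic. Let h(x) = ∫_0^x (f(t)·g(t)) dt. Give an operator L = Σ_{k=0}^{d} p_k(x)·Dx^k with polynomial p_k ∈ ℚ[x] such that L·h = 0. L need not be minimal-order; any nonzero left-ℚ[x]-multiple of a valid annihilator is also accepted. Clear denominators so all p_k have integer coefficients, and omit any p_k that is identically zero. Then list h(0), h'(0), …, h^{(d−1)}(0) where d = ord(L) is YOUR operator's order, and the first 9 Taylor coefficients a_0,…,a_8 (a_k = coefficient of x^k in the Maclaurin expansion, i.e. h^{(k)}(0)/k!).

L = 32·Dx - 8·Dx^2 + Dx^3  (order 3).
h: a_k = 0, 0, 6, 16, 16, 0, -256/15, -2048/105, -1024/105, …
ICs: h(0) = 0, h′(0) = 0, h′′(0) = 12.

f: a_k = -1, -4, -8, -32/3, -32/3, -128/15, -256/45, -1024/315, -512/315, …
g: a_k = 0, -12, 0, 32, 0, -128/5, 0, 1024/105, 0, …
f·g: L₀ = L_f ⊗_s L_g, ord ≤ 1·2.
h=∫h₀ ⇒ L = L₀·Dx.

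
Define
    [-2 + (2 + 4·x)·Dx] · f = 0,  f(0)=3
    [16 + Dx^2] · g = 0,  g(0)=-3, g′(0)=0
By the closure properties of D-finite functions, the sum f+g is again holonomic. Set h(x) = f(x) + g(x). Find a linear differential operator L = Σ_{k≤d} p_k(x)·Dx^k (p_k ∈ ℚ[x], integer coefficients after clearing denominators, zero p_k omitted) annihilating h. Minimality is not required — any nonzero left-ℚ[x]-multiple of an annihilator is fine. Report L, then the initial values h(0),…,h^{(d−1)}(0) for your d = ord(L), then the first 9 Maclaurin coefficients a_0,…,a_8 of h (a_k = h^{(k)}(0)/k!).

f: a_k = 3, 3, -3/2, 3/2, -15/8, 21/8, -63/16, 99/16, -1287/128, …
g: a_k = -3, 0, 24, 0, -32, 0, 256/15, 0, -512/105, …
L₀ := lclm(L_f,L_g); ord L₀ ≤ 1+2.
L = (-304 - 1024·x - 1024·x^2) + (240 + 1504·x + 3072·x^2 + 2048·x^3)·Dx + (-19 - 64·x - 64·x^2)·Dx^2 + (15 + 94·x + 192·x^2 + 128·x^3)·Dx^3  (order 3).
h: a_k = 0, 3, 45/2, 3/2, -271/8, 21/8, 3151/240, 99/16, -200671/13440, …
ICs: h(0) = 0, h′(0) = 3, h′′(0) = 45.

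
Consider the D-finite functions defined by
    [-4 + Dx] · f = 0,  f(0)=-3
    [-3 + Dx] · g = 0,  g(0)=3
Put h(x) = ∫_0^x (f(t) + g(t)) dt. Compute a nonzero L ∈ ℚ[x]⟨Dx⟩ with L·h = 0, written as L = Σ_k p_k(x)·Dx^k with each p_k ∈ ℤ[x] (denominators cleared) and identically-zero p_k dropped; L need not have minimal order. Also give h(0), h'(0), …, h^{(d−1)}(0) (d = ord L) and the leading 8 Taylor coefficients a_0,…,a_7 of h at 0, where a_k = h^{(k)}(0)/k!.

L = 12·Dx - 7·Dx^2 + Dx^3  (order 3).
h: a_k = 0, 0, -3/2, -7/2, -37/8, -35/8, -781/240, -481/240, …
ICs: h(0) = 0, h′(0) = 0, h′′(0) = -3.

f: a_k = -3, -12, -24, -32, -32, -128/5, -256/15, -1024/105, …
g: a_k = 3, 9, 27/2, 27/2, 81/8, 243/40, 243/80, 729/560, …
h₀=f+g: left-lcm gives L₀, ord ≤ 2.
h=∫₀ˣh₀: take L = L₀·Dx.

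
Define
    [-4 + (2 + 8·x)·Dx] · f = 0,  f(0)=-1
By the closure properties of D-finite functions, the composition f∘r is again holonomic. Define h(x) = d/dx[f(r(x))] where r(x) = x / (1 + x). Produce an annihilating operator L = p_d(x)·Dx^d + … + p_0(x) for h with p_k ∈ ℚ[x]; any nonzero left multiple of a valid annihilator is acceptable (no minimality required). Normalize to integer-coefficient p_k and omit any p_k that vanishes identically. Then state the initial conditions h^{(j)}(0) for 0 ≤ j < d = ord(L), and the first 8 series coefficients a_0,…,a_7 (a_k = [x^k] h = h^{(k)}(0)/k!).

f: a_k = -1, -2, 2, -4, 10, -28, 84, -264, …
L₀ from L_f via x↦r, Dx↦r'^{-1}Dx.
h₀' ⇒ L via d/dx closure of L₀.
L = (-4 - 10·x) + (-1 - 6·x - 5·x^2)·Dx  (order 1).
h: a_k = -2, 8, -30, 120, -510, 2256, -10234, 47200, …
ICs: h(0) = -2.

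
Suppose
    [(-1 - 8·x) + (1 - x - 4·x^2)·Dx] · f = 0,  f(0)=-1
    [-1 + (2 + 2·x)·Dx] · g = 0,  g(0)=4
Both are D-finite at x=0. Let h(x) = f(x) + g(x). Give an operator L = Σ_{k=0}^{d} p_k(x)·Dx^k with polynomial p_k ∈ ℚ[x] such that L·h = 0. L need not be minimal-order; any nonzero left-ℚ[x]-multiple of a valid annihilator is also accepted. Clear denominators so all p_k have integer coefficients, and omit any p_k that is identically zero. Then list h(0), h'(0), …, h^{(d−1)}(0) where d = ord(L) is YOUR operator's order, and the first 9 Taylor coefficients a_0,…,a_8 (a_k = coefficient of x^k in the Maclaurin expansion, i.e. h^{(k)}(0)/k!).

f: a_k = -1, -1, -5, -9, -29, -65, -181, -441, -1165, …
g: a_k = 4, 2, -1/2, 1/4, -5/32, 7/64, -21/256, 33/512, -429/8192, …
L₀ := lclm(L_f,L_g); ord L₀ ≤ 1+1.
L = (-21 - 75·x - 228·x^2 - 160·x^3) + (41 + 174·x + 609·x^2 + 872·x^3 + 400·x^4)·Dx + (-2 - 38·x - 30·x^2 + 198·x^3 + 352·x^4 + 160·x^5)·Dx^2  (order 2).
h: a_k = 3, 1, -11/2, -35/4, -933/32, -4153/64, -46357/256, -225759/512, -9544109/8192, …
ICs: h(0) = 3, h′(0) = 1.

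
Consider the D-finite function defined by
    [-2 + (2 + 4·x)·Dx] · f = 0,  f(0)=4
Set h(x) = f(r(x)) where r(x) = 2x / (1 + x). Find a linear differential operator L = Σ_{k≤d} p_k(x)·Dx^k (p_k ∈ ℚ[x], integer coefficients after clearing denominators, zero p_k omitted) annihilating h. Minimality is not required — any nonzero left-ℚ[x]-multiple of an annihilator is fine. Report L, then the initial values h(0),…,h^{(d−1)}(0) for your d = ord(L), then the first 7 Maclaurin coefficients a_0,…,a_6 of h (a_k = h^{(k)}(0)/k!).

L = -2 + (1 + 6·x + 5·x^2)·Dx  (order 1).
h: a_k = 4, 8, -16, 40, -120, 408, -1504, …
ICs: h(0) = 4.

f: a_k = 4, 4, -2, 2, -5/2, 7/2, -21/4, …
Substitute x→r, Dx→(1/r')Dx; clear ⇒ L₀.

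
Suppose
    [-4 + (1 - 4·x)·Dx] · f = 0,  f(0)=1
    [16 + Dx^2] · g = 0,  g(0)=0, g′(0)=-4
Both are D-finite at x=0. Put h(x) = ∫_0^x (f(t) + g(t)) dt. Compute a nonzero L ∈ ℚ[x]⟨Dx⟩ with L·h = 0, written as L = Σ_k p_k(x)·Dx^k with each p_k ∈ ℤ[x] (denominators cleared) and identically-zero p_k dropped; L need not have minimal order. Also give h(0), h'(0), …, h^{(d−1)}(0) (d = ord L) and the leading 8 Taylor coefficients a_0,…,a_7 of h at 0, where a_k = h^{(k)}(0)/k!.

f: a_k = 1, 4, 16, 64, 256, 1024, 4096, 16384, …
g: a_k = 0, -4, 0, 32/3, 0, -128/15, 0, 1024/315, …
f+g: L₀ = lclm(L_f,L_g), ord ≤ 1+2.
h=∫₀ˣh₀: take L = L₀·Dx.
L = (448 - 512·x + 1024·x^2)·Dx + (-48 + 320·x - 768·x^2 + 1024·x^3)·Dx^2 + (28 - 32·x + 64·x^2)·Dx^3 + (-3 + 20·x - 48·x^2 + 64·x^3)·Dx^4  (order 4).
h: a_k = 0, 1, 0, 16/3, 56/3, 256/5, 7616/45, 4096/7, …
ICs: h(0) = 0, h′(0) = 1, h′′(0) = 0, h′′′(0) = 32.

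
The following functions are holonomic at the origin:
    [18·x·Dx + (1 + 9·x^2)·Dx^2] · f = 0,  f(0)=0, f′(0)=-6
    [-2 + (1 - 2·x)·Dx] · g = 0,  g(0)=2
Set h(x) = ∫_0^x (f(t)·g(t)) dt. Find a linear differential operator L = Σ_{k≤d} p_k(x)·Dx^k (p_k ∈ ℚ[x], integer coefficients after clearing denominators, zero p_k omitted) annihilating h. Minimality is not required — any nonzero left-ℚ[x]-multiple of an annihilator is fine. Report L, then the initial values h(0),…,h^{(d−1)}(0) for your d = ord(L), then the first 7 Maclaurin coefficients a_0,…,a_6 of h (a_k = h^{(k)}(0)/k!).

f: a_k = 0, -6, 0, 18, 0, -486/5, 0, …
g: a_k = 2, 4, 8, 16, 32, 64, 128, …
h₀=f·g: eliminate ⇒ L₀, order ≤ 2·1.
h=∫₀ˣh₀: take L = L₀·Dx.
L = 36·x·Dx + (4 - 18·x + 72·x^2)·Dx^2 + (-1 + 2·x - 9·x^2 + 18·x^3)·Dx^3  (order 3).
h: a_k = 0, 0, -6, -8, -3, -24/5, -202/5, …
ICs: h(0) = 0, h′(0) = 0, h′′(0) = -12.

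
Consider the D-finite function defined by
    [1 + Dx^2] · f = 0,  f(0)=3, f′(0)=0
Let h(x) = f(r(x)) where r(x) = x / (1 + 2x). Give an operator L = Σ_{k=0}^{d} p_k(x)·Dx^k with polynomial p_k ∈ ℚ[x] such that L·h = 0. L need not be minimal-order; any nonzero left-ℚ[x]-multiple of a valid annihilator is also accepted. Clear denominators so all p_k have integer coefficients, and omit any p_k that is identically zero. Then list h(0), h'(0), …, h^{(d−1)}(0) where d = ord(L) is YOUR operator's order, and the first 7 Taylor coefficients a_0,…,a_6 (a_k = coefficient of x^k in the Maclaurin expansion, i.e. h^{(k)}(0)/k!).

L = 1 + (4 + 24·x + 48·x^2 + 32·x^3)·Dx + (1 + 8·x + 24·x^2 + 32·x^3 + 16·x^4)·Dx^2  (order 2).
h: a_k = 3, 0, -3/2, 6, -143/8, 47, -27601/240, …
ICs: h(0) = 3, h′(0) = 0.

f: a_k = 3, 0, -3/2, 0, 1/8, 0, -1/240, …
Substitute x→r, Dx→(1/r')Dx; clear ⇒ L₀.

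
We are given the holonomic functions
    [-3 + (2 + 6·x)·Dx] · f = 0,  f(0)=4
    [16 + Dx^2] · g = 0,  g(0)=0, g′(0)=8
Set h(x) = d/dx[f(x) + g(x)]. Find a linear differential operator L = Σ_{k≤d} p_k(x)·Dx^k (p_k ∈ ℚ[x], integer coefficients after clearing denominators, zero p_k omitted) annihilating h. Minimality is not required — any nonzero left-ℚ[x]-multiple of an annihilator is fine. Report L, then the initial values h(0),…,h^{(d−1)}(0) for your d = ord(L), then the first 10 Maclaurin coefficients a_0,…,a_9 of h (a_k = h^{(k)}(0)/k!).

f: a_k = 4, 6, -9/2, 27/4, -405/32, 1701/64, -15309/256, 72171/512, -2814669/8192, 14073345/16384, …
g: a_k = 0, 8, 0, -64/3, 0, 256/15, 0, -2048/315, 0, 4096/2835, …
h₀=f+g: left-lcm gives L₀, ord ≤ 3.
h₀' ⇒ L via d/dx closure of L₀.
L = (-9552 - 18432·x - 27648·x^2) + (-2912 - 21024·x - 55296·x^2 - 55296·x^3)·Dx + (-597 - 1152·x - 1728·x^2)·Dx^2 + (-182 - 1314·x - 3456·x^2 - 3456·x^3)·Dx^3  (order 3).
h: a_k = 14, -9, -175/4, -405/8, 41899/192, -45927/128, 21685289/23040, -2814669/1024, 39965041939/5160960, -717740595/32768, …
ICs: h(0) = 14, h′(0) = -9, h′′(0) = -175/2.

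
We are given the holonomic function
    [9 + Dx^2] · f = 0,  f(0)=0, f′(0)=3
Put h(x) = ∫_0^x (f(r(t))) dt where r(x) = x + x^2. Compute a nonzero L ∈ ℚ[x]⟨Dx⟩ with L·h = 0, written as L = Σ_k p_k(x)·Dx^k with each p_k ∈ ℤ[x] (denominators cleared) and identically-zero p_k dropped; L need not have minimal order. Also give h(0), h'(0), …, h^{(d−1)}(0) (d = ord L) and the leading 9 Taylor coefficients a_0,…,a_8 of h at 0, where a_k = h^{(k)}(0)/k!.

f: a_k = 0, 3, 0, -9/2, 0, 81/40, 0, -243/560, 0, …
Substitute x→r, Dx→(1/r')Dx; clear ⇒ L₀.
h=∫h₀ ⇒ L = L₀·Dx.
L = (9 + 54·x + 108·x^2 + 72·x^3)·Dx - 2·Dx^2 + (1 + 2·x)·Dx^3  (order 3).
h: a_k = 0, 0, 3/2, 1, -9/8, -27/10, -153/80, 45/56, 11097/4480, …
ICs: h(0) = 0, h′(0) = 0, h′′(0) = 3.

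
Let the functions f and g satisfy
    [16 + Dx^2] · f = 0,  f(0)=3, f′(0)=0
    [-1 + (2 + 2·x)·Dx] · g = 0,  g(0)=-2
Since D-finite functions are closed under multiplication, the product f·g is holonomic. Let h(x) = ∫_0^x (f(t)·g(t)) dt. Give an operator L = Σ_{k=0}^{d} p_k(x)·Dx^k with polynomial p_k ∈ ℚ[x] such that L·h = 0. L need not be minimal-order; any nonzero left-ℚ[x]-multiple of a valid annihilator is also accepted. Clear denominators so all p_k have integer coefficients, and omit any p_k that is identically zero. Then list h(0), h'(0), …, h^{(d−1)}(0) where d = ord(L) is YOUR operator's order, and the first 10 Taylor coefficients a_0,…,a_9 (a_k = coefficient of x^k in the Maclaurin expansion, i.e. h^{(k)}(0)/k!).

L = (67 + 128·x + 64·x^2)·Dx + (-4 - 4·x)·Dx^2 + (4 + 8·x + 4·x^2)·Dx^3  (order 3).
h: a_k = 0, -6, -3/2, 65/4, 189/32, -893/64, -3733/768, 310129/53760, 219379/122880, -21374753/15482880, …
ICs: h(0) = 0, h′(0) = -6, h′′(0) = -3.

f: a_k = 3, 0, -24, 0, 32, 0, -256/15, 0, 512/105, 0, …
g: a_k = -2, -1, 1/4, -1/8, 5/64, -7/128, 21/512, -33/1024, 429/16384, -715/32768, …
f·g: L₀ = L_f ⊗_s L_g, ord ≤ 2·1.
Integrate: L := L₀·Dx.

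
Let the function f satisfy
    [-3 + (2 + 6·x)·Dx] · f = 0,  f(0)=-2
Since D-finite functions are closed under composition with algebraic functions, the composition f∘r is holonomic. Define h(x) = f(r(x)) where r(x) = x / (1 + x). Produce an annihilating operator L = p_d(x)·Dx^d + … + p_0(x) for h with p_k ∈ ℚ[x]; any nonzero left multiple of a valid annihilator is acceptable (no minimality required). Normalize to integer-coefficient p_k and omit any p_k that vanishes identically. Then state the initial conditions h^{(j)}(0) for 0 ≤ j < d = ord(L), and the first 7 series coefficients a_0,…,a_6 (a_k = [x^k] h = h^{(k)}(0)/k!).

f: a_k = -2, -3, 9/4, -27/8, 405/64, -1701/128, 15309/512, …
f∘r: x↦r, Dx↦Dx/r' in L_f ⇒ L₀.
L = -3 + (2 + 10·x + 8·x^2)·Dx  (order 1).
h: a_k = -2, -3, 21/4, -87/8, 1677/64, -9069/128, 106305/512, …
ICs: h(0) = -2.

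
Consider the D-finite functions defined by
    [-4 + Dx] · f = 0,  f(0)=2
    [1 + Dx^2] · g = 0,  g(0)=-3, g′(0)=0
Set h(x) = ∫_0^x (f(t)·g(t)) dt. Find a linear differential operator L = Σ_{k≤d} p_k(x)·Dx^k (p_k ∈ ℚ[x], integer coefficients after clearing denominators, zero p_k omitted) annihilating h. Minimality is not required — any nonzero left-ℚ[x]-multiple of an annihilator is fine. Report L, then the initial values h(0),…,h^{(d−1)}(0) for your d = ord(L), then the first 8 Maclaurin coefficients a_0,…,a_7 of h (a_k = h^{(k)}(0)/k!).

L = 17·Dx - 8·Dx^2 + Dx^3  (order 3).
h: a_k = 0, -6, -12, -15, -13, -161/20, -101/30, -33/56, …
ICs: h(0) = 0, h′(0) = -6, h′′(0) = -24.

f: a_k = 2, 8, 16, 64/3, 64/3, 256/15, 512/45, 2048/315, …
g: a_k = -3, 0, 3/2, 0, -1/8, 0, 1/240, 0, …
L₀ := L_f ⊗_s L_g (sym. prod.), ord ≤ 2.
h=∫₀ˣh₀: take L = L₀·Dx.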